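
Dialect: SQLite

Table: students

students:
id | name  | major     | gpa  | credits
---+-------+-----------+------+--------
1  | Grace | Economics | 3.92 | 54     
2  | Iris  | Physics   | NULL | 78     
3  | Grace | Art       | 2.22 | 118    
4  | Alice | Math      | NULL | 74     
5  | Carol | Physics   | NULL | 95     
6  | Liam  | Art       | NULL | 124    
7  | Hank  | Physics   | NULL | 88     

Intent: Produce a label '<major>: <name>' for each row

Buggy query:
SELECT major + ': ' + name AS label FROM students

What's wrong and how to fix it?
Bug: '+' is numeric addition; on text columns SQLite converts them to 0 instead of concatenating

Fix: Replace + with || to concatenate text

Corrected query:
SELECT major || ': ' || name AS label FROM students

Result:
label           
----------------
Economics: Grace
Physics: Iris   
Art: Grace      
Math: Alice     
Physics: Carol  
Art: Liam       
Physics: Hank   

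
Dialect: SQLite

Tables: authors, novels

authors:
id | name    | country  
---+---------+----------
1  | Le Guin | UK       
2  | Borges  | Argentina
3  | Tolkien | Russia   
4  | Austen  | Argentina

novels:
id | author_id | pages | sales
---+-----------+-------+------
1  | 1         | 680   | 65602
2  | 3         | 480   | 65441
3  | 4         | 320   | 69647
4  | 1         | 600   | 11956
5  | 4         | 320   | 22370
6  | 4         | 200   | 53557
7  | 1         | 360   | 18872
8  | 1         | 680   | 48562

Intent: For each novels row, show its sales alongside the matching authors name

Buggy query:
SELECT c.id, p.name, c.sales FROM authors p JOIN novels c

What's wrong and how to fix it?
Bug: Missing join condition: each novels row is matched to all authors rows instead of just its own

Fix: Specify the join condition linking the foreign key to the parent id

Corrected query:
SELECT c.id, p.name, c.sales FROM authors p JOIN novels c ON c.author_id = p.id

Result:
id | name    | sales
---+---------+------
1  | Le Guin | 65602
2  | Tolkien | 65441
3  | Austen  | 69647
4  | Le Guin | 11956
5  | Austen  | 22370
6  | Austen  | 53557
7  | Le Guin | 18872
8  | Le Guin | 48562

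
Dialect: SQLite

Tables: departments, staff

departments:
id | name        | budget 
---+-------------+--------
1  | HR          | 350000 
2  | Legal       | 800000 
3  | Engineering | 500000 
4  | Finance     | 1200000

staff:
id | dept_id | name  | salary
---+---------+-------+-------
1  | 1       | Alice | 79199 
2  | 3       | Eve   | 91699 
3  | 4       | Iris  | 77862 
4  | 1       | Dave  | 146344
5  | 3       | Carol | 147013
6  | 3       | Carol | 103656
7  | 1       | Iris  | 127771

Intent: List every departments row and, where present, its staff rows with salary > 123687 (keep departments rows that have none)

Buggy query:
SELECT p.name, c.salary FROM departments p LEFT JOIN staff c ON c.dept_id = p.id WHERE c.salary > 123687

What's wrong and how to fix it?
Bug: A WHERE condition on the right-hand table after LEFT JOIN drops unmatched parents

Fix: Move the right-table condition into the ON clause so unmatched parents are kept

Corrected query:
SELECT p.name, c.salary FROM departments p LEFT JOIN staff c ON c.dept_id = p.id AND c.salary > 123687

Result:
name        | salary
------------+-------
HR          | 127771
HR          | 146344
Legal       | NULL  
Engineering | 147013
Finance     | NULL  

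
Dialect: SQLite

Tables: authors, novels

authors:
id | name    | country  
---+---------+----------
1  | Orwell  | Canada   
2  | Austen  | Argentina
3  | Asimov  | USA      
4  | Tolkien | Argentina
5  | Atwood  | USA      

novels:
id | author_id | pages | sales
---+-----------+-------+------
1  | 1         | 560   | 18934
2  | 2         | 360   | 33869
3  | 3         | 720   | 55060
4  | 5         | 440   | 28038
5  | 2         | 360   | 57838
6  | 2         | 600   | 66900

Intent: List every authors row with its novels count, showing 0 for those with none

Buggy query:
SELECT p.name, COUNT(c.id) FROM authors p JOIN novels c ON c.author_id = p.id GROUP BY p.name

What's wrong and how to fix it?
Bug: INNER JOIN drops authors rows that have no matching novels rows

Fix: Switch to LEFT JOIN to retain unmatched parent rows

Corrected query:
SELECT p.name, COUNT(c.id) FROM authors p LEFT JOIN novels c ON c.author_id = p.id GROUP BY p.name

Result:
name    | COUNT(c.id)
--------+------------
Asimov  | 1          
Atwood  | 1          
Austen  | 3          
Orwell  | 1          
Tolkien | 0          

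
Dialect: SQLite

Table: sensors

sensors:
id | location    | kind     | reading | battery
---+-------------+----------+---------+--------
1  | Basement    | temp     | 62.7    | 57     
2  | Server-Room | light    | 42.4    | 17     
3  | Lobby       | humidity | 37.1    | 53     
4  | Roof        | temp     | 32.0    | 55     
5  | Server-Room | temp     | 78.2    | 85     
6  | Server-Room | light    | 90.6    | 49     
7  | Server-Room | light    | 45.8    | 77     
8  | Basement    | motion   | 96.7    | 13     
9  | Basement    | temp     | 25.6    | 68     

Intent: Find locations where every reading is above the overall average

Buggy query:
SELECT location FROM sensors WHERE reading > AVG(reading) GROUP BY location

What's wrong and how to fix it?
Bug: WHERE evaluates per row before aggregation, so AVG() is unavailable

Fix: Use a subquery for AVG and a HAVING MIN(...) filter so the condition holds for every row in the group

Corrected query:
SELECT location FROM sensors GROUP BY location HAVING MIN(reading) > (SELECT AVG(reading) FROM sensors)

Result:
(no rows)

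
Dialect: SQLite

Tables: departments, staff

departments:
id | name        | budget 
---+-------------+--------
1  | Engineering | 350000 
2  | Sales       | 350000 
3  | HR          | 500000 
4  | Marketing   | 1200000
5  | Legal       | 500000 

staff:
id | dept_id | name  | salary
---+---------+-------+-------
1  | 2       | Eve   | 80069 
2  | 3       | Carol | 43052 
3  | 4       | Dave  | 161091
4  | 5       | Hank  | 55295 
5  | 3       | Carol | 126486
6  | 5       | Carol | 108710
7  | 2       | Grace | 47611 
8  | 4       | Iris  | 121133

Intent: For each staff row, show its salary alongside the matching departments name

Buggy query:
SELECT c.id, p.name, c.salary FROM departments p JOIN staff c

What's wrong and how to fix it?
Bug: Missing join condition: each staff row is matched to all departments rows instead of just its own

Fix: Specify the join condition linking the foreign key to the parent id

Corrected query:
SELECT c.id, p.name, c.salary FROM departments p JOIN staff c ON c.dept_id = p.id

Result:
id | name      | salary
---+-----------+-------
1  | Sales     | 80069 
2  | HR        | 43052 
3  | Marketing | 161091
4  | Legal     | 55295 
5  | HR        | 126486
6  | Legal     | 108710
7  | Sales     | 47611 
8  | Marketing | 121133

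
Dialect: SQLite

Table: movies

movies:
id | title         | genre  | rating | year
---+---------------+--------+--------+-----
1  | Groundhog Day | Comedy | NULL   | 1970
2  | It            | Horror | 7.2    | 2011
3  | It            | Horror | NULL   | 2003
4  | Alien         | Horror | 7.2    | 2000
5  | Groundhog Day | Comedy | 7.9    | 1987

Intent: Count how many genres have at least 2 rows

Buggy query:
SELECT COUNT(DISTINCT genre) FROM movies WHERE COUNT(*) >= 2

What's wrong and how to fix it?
Bug: COUNT(*) cannot appear in WHERE; the per-group count doesn't exist yet

Fix: Group first with HAVING COUNT(*) >= 2, then COUNT the resulting groups

Corrected query:
SELECT COUNT(*) FROM (SELECT genre FROM movies GROUP BY genre HAVING COUNT(*) >= 2)

Result:
COUNT(*)
--------
2       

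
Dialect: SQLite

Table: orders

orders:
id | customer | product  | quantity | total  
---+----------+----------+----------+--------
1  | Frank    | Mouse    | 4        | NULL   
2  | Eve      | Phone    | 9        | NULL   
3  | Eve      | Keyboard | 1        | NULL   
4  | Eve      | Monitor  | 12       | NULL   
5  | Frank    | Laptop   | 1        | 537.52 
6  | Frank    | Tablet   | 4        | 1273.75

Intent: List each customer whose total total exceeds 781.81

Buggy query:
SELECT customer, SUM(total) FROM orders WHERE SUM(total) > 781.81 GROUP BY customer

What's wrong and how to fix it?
Bug: SUM(total) is an aggregate, but WHERE filters rows before aggregation

Fix: Move the aggregate condition to a HAVING clause

Corrected query:
SELECT customer, SUM(total) FROM orders GROUP BY customer HAVING SUM(total) > 781.81

Result:
customer | SUM(total)
---------+-----------
Frank    | 1811.27   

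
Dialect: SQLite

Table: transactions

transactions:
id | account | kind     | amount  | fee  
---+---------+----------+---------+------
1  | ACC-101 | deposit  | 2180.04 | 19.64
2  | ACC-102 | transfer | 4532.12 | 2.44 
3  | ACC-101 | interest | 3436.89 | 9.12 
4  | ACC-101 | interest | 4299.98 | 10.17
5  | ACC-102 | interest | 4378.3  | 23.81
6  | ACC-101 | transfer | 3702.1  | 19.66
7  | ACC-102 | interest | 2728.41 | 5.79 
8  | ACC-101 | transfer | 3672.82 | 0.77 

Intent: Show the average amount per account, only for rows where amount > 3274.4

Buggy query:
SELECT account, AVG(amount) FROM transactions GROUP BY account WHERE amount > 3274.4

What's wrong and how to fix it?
Bug: WHERE cannot follow GROUP BY

Fix: Place WHERE between FROM and GROUP BY

Corrected query:
SELECT account, AVG(amount) FROM transactions WHERE amount > 3274.4 GROUP BY account

Result:
account | AVG(amount)
--------+------------
ACC-101 | 3777.9475  
ACC-102 | 4455.21    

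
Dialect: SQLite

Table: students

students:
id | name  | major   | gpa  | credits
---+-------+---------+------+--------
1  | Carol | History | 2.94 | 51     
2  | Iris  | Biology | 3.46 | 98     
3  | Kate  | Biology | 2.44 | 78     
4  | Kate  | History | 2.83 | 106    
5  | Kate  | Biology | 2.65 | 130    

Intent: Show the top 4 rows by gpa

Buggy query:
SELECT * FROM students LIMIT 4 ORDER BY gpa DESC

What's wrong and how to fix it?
Bug: LIMIT must come after ORDER BY

Fix: Sort with ORDER BY, then apply LIMIT

Corrected query:
SELECT * FROM students ORDER BY gpa DESC LIMIT 4

Result:
id | name  | major   | gpa  | credits
---+-------+---------+------+--------
2  | Iris  | Biology | 3.46 | 98     
1  | Carol | History | 2.94 | 51     
4  | Kate  | History | 2.83 | 106    
5  | Kate  | Biology | 2.65 | 130    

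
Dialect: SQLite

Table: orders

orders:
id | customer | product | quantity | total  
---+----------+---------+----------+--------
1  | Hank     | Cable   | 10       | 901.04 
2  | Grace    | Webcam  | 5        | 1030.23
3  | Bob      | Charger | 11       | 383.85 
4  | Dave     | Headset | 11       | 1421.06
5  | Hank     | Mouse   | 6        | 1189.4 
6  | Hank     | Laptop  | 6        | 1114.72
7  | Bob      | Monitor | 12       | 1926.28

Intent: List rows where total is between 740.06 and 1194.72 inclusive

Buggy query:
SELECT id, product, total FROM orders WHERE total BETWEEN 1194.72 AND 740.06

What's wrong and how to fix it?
Bug: BETWEEN expects the lower bound first; with 1194.72 AND 740.06 the range is empty

Fix: Write BETWEEN 740.06 AND 1194.72

Corrected query:
SELECT id, product, total FROM orders WHERE total BETWEEN 740.06 AND 1194.72

Result:
id | product | total  
---+---------+--------
1  | Cable   | 901.04 
2  | Webcam  | 1030.23
5  | Mouse   | 1189.4 
6  | Laptop  | 1114.72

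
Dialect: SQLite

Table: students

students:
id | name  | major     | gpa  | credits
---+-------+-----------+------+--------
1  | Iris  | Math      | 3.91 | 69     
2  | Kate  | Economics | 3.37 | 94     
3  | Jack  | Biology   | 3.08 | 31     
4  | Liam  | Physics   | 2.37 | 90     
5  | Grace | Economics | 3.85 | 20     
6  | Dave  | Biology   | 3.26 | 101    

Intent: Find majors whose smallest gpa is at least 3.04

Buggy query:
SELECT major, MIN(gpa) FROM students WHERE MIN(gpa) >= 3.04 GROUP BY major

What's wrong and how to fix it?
Bug: MIN() in WHERE is a misuse of aggregate

Fix: Use HAVING for the per-group MIN condition

Corrected query:
SELECT major, MIN(gpa) FROM students GROUP BY major HAVING MIN(gpa) >= 3.04

Result:
major     | MIN(gpa)
----------+---------
Biology   | 3.08    
Economics | 3.37    
Math      | 3.91    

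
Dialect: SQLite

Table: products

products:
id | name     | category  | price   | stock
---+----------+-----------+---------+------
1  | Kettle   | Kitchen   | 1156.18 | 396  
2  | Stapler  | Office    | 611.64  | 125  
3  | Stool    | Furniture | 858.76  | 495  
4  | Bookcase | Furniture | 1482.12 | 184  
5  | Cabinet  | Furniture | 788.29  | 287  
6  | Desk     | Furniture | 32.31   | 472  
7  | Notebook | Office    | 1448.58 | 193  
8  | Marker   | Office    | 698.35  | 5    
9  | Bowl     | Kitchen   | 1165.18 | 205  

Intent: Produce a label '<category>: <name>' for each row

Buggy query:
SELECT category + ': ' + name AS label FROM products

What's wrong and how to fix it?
Bug: '+' is numeric addition; on text columns SQLite converts them to 0 instead of concatenating

Fix: Use the || operator for string concatenation

Corrected query:
SELECT category || ': ' || name AS label FROM products

Result:
label              
-------------------
Kitchen: Kettle    
Office: Stapler    
Furniture: Stool   
Furniture: Bookcase
Furniture: Cabinet 
Furniture: Desk    
Office: Notebook   
Office: Marker     
Kitchen: Bowl      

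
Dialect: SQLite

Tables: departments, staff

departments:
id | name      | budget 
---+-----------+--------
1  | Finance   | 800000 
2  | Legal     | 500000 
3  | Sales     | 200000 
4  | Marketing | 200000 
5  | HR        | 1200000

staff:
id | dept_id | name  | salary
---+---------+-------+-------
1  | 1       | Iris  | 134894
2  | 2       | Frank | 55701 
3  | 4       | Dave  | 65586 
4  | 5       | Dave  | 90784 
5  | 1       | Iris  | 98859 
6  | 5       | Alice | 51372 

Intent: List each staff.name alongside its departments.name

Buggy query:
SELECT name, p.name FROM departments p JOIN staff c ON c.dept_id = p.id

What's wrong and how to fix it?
Bug: 'name' exists in both joined tables, so the database can't tell which one is meant

Fix: Prefix ambiguous columns with the table alias

Corrected query:
SELECT c.name, p.name FROM departments p JOIN staff c ON c.dept_id = p.id

Result:
name  | name     
------+----------
Iris  | Finance  
Frank | Legal    
Dave  | Marketing
Dave  | HR       
Iris  | Finance  
Alice | HR       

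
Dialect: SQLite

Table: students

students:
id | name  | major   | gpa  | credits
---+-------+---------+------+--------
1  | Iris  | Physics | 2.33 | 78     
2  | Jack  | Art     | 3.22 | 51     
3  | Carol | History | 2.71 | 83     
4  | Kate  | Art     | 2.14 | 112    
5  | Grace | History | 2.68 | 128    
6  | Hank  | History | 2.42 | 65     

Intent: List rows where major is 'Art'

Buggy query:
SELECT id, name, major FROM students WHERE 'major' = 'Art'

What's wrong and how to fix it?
Bug: 'major' in single quotes is a string literal, not the column; the comparison is literal-vs-literal and never true

Fix: Reference the column as major without single quotes

Corrected query:
SELECT id, name, major FROM students WHERE major = 'Art'

Result:
id | name | major
---+------+------
2  | Jack | Art  
4  | Kate | Art  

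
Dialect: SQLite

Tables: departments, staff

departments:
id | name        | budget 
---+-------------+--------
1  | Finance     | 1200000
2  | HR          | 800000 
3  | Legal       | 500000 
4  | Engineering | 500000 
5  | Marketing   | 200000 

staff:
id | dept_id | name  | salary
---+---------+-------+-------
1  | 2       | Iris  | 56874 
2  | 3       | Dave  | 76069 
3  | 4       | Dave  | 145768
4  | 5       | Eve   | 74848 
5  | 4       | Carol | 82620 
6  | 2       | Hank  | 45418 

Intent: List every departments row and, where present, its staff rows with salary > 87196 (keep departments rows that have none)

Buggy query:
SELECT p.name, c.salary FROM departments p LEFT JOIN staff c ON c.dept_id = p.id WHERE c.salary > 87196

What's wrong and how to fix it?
Bug: A WHERE condition on the right-hand table after LEFT JOIN drops unmatched parents

Fix: Move the right-table condition into the ON clause so unmatched parents are kept

Corrected query:
SELECT p.name, c.salary FROM departments p LEFT JOIN staff c ON c.dept_id = p.id AND c.salary > 87196

Result:
name        | salary
------------+-------
Finance     | NULL  
HR          | NULL  
Legal       | NULL  
Engineering | 145768
Marketing   | NULL  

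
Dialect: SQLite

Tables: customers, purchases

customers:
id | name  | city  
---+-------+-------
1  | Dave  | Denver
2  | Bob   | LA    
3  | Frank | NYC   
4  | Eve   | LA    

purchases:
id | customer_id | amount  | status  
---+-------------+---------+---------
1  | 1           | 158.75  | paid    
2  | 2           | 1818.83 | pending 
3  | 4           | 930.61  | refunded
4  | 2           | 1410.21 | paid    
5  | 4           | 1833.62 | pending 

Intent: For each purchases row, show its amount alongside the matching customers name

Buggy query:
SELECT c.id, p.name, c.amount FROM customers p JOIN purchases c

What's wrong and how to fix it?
Bug: JOIN with no ON clause produces a cartesian product; every purchases row pairs with every customers row

Fix: Add ON c.customer_id = p.id to the JOIN

Corrected query:
SELECT c.id, p.name, c.amount FROM customers p JOIN purchases c ON c.customer_id = p.id

Result:
id | name | amount 
---+------+--------
1  | Dave | 158.75 
2  | Bob  | 1818.83
3  | Eve  | 930.61 
4  | Bob  | 1410.21
5  | Eve  | 1833.62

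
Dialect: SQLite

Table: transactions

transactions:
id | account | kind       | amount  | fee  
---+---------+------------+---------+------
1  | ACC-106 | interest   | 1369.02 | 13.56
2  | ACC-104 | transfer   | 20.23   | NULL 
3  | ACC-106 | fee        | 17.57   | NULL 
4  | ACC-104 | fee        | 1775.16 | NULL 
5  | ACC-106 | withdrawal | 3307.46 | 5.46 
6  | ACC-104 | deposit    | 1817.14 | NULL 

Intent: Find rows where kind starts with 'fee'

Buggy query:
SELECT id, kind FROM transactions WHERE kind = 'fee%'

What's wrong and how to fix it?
Bug: '=' compares the literal string including the % character; pattern matching needs LIKE

Fix: Use LIKE for wildcard pattern matching

Corrected query:
SELECT id, kind FROM transactions WHERE kind LIKE 'fee%'

Result:
id | kind
---+-----
3  | fee 
4  | fee 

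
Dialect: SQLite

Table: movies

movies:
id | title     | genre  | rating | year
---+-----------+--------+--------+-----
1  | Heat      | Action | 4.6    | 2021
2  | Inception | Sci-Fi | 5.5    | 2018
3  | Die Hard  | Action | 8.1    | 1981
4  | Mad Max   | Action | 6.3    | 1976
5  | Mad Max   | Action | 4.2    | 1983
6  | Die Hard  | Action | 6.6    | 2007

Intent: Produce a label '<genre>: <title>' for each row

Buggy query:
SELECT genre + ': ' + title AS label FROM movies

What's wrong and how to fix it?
Bug: SQLite uses || for string concatenation; + coerces text to numbers (yielding 0)

Fix: Use the || operator for string concatenation

Corrected query:
SELECT genre || ': ' || title AS label FROM movies

Result:
label            
-----------------
Action: Heat     
Sci-Fi: Inception
Action: Die Hard 
Action: Mad Max  
Action: Mad Max  
Action: Die Hard 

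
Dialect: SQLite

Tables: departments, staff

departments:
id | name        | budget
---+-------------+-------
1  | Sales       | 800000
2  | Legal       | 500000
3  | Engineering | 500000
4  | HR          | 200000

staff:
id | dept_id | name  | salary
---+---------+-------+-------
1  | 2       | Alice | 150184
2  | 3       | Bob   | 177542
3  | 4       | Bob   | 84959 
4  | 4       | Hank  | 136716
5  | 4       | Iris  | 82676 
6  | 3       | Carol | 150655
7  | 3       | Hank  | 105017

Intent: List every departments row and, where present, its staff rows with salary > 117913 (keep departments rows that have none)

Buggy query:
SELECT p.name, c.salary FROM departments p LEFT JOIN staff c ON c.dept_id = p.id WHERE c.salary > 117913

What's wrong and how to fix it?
Bug: A WHERE condition on the right-hand table after LEFT JOIN drops unmatched parents

Fix: Put 'c.salary > 117913' in the JOIN's ON clause instead of WHERE

Corrected query:
SELECT p.name, c.salary FROM departments p LEFT JOIN staff c ON c.dept_id = p.id AND c.salary > 117913

Result:
name        | salary
------------+-------
Sales       | NULL  
Legal       | 150184
Engineering | 150655
Engineering | 177542
HR          | 136716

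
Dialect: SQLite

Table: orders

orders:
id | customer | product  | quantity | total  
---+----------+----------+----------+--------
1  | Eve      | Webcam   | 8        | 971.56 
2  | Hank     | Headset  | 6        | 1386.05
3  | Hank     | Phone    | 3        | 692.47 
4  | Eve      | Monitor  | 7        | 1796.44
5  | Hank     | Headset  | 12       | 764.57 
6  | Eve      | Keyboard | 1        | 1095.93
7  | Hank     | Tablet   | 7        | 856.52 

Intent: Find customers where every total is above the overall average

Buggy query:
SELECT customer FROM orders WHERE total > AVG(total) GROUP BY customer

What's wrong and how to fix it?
Bug: AVG() is an aggregate; it can't sit directly in WHERE

Fix: Compute the overall average in a scalar subquery and compare each group's MIN against it in HAVING

Corrected query:
SELECT customer FROM orders GROUP BY customer HAVING MIN(total) > (SELECT AVG(total) FROM orders)

Result:
(no rows)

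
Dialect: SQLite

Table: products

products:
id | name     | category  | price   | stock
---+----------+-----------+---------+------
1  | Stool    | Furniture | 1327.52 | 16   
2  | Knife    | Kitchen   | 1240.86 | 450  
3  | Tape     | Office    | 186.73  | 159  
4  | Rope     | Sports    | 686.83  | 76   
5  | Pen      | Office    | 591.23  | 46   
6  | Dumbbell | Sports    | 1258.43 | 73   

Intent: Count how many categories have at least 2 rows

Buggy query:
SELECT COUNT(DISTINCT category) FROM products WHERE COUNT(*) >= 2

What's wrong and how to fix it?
Bug: WHERE filters individual rows, not groups, so a group-level COUNT is invalid there

Fix: Use a subquery that GROUPs and filters with HAVING, then count its rows

Corrected query:
SELECT COUNT(*) FROM (SELECT category FROM products GROUP BY category HAVING COUNT(*) >= 2)

Result:
COUNT(*)
--------
2       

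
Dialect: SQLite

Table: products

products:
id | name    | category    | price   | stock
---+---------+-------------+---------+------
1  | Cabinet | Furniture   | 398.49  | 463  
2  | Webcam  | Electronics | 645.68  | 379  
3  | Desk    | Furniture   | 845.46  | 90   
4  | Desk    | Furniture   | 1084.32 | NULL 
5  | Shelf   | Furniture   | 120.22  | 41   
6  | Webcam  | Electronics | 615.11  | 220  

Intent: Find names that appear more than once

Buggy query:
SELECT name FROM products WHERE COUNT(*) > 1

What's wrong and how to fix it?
Bug: WHERE can't reference COUNT(*); aggregates are computed after WHERE

Fix: Group first, then use HAVING for the count condition

Corrected query:
SELECT name FROM products GROUP BY name HAVING COUNT(*) > 1

Result:
name  
------
Desk  
Webcam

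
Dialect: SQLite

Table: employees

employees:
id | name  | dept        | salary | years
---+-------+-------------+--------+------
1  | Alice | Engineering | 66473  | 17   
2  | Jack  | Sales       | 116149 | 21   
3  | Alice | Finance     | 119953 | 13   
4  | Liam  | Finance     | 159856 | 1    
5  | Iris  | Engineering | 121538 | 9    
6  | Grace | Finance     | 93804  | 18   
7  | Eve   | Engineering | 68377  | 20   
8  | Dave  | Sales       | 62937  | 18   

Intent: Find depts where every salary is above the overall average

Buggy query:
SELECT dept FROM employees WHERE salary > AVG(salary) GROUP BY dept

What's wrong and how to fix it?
Bug: AVG() is an aggregate; it can't sit directly in WHERE

Fix: Use a subquery for AVG and a HAVING MIN(...) filter so the condition holds for every row in the group

Corrected query:
SELECT dept FROM employees GROUP BY dept HAVING MIN(salary) > (SELECT AVG(salary) FROM employees)

Result:
(no rows)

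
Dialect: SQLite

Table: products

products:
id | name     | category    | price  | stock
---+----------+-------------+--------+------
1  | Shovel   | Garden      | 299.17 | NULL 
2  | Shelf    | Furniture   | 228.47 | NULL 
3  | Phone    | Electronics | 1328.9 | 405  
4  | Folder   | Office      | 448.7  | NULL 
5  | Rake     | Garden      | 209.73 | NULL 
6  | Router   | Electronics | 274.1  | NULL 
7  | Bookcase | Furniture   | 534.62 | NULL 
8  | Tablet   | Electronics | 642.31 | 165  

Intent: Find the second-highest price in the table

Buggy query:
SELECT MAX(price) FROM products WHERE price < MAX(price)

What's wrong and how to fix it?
Bug: The inner MAX is an aggregate inside WHERE, which is not allowed

Fix: Put the inner MAX in a scalar subquery

Corrected query:
SELECT MAX(price) FROM products WHERE price < (SELECT MAX(price) FROM products)

Result:
MAX(price)
----------
642.31    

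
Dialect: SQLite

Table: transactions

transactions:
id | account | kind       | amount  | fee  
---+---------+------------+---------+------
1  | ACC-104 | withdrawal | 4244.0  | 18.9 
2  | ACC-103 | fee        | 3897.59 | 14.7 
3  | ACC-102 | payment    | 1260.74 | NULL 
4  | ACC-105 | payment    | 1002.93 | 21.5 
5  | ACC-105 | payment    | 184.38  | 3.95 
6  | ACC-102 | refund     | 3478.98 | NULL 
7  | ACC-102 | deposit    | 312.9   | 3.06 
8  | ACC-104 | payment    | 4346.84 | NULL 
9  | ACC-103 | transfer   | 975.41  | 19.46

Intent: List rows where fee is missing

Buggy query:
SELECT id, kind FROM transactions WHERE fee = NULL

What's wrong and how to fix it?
Bug: '= NULL' is always unknown in SQL three-valued logic, so no rows match

Fix: Replace '= NULL' with 'IS NULL'

Corrected query:
SELECT id, kind FROM transactions WHERE fee IS NULL

Result:
id | kind   
---+--------
3  | payment
6  | refund 
8  | payment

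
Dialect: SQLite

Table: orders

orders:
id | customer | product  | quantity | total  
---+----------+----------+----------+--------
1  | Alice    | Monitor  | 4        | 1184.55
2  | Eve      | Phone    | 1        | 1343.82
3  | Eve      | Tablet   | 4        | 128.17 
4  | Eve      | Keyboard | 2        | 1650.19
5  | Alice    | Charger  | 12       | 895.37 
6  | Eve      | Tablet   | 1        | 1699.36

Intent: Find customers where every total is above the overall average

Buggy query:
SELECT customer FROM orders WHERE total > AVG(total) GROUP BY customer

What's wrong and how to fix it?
Bug: WHERE evaluates per row before aggregation, so AVG() is unavailable

Fix: Use a subquery for AVG and a HAVING MIN(...) filter so the condition holds for every row in the group

Corrected query:
SELECT customer FROM orders GROUP BY customer HAVING MIN(total) > (SELECT AVG(total) FROM orders)

Result:
(no rows)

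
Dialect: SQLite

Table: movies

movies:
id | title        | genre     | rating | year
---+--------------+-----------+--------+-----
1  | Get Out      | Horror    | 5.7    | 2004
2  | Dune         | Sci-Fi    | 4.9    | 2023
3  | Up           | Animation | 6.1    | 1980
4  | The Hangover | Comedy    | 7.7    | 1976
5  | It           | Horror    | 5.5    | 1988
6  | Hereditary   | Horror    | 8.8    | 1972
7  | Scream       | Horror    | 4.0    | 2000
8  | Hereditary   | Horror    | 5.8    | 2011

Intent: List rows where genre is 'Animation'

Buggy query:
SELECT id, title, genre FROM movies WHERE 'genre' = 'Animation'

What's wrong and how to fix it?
Bug: 'genre' in single quotes is a string literal, not the column; the comparison is literal-vs-literal and never true

Fix: Reference the column as genre without single quotes

Corrected query:
SELECT id, title, genre FROM movies WHERE genre = 'Animation'

Result:
id | title | genre    
---+-------+----------
3  | Up    | Animation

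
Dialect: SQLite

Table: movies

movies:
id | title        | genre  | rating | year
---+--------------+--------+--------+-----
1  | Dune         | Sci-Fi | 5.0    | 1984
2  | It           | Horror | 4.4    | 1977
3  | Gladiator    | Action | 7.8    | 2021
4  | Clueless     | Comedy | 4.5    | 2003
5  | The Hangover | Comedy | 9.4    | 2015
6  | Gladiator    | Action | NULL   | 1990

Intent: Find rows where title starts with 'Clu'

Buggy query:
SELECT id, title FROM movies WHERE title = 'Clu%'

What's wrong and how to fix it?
Bug: Wildcards only work with LIKE; '=' treats '%' as a literal character

Fix: Use LIKE for wildcard pattern matching

Corrected query:
SELECT id, title FROM movies WHERE title LIKE 'Clu%'

Result:
id | title   
---+---------
4  | Clueless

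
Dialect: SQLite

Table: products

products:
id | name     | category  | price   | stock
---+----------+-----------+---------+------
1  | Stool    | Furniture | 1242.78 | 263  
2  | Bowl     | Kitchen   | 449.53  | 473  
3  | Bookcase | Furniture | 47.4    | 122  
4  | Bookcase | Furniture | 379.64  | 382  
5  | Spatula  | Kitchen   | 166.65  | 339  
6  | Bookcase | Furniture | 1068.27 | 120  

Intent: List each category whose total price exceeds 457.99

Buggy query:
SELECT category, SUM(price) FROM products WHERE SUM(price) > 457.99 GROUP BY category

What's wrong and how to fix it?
Bug: Aggregate functions cannot appear in a WHERE clause

Fix: Move the aggregate condition to a HAVING clause

Corrected query:
SELECT category, SUM(price) FROM products GROUP BY category HAVING SUM(price) > 457.99

Result:
category  | SUM(price)
----------+-----------
Furniture | 2738.09   
Kitchen   | 616.18    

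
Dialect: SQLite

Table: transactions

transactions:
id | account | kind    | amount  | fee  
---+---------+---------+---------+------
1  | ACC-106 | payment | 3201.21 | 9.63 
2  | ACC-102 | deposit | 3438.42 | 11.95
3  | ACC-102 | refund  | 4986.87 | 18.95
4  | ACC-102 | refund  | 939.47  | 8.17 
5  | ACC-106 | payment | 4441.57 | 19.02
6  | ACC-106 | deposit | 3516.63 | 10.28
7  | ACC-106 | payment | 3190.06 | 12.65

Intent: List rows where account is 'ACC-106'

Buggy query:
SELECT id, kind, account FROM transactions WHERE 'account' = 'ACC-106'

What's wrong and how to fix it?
Bug: 'account' in single quotes is a string literal, not the column; the comparison is literal-vs-literal and never true

Fix: Remove the quotes around the column name (or use double quotes for an identifier)

Corrected query:
SELECT id, kind, account FROM transactions WHERE account = 'ACC-106'

Result:
id | kind    | account
---+---------+--------
1  | payment | ACC-106
5  | payment | ACC-106
6  | deposit | ACC-106
7  | payment | ACC-106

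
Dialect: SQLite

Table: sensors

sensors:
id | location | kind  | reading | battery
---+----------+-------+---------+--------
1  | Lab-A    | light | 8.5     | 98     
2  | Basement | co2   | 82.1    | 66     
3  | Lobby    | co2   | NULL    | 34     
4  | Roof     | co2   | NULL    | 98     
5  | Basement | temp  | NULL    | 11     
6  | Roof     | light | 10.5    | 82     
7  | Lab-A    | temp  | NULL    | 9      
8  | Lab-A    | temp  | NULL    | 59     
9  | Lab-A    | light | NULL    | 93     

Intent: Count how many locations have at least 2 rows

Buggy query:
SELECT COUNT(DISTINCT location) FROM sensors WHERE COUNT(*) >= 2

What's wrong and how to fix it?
Bug: WHERE filters individual rows, not groups, so a group-level COUNT is invalid there

Fix: Use a subquery that GROUPs and filters with HAVING, then count its rows

Corrected query:
SELECT COUNT(*) FROM (SELECT location FROM sensors GROUP BY location HAVING COUNT(*) >= 2)

Result:
COUNT(*)
--------
3       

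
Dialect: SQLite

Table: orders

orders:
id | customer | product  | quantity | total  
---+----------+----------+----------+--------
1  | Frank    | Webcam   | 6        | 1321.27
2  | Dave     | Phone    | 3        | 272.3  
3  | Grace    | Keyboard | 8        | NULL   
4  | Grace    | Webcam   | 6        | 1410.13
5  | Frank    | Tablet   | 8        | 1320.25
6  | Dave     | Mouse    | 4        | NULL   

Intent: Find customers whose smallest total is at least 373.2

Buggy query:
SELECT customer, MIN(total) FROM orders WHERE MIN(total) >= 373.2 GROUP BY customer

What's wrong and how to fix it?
Bug: Aggregates like MIN are computed per group after WHERE runs

Fix: Use HAVING for the per-group MIN condition

Corrected query:
SELECT customer, MIN(total) FROM orders GROUP BY customer HAVING MIN(total) >= 373.2

Result:
customer | MIN(total)
---------+-----------
Frank    | 1320.25   
Grace    | 1410.13   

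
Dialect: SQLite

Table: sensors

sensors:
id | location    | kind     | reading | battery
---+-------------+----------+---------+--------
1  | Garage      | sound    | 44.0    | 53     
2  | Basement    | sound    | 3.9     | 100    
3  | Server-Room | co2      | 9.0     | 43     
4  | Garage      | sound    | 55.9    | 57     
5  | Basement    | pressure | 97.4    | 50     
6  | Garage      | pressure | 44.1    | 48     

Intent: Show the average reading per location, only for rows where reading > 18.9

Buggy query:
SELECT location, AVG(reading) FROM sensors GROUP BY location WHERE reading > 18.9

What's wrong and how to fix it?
Bug: Row-level WHERE must come before GROUP BY in the clause order

Fix: Move the WHERE clause before GROUP BY

Corrected query:
SELECT location, AVG(reading) FROM sensors WHERE reading > 18.9 GROUP BY location

Result:
location | AVG(reading)
---------+-------------
Basement | 97.4        
Garage   | 48          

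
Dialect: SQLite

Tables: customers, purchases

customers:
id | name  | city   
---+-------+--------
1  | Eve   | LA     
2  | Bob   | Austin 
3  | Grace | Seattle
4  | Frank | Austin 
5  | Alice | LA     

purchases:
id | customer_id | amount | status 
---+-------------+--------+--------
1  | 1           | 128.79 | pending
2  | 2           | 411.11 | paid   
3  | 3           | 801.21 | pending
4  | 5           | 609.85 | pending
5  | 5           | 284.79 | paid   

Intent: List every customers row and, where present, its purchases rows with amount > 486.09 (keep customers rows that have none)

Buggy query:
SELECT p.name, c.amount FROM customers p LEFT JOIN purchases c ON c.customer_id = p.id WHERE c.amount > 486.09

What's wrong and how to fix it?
Bug: A WHERE condition on the right-hand table after LEFT JOIN drops unmatched parents

Fix: Move the right-table condition into the ON clause so unmatched parents are kept

Corrected query:
SELECT p.name, c.amount FROM customers p LEFT JOIN purchases c ON c.customer_id = p.id AND c.amount > 486.09

Result:
name  | amount
------+-------
Eve   | NULL  
Bob   | NULL  
Grace | 801.21
Frank | NULL  
Alice | 609.85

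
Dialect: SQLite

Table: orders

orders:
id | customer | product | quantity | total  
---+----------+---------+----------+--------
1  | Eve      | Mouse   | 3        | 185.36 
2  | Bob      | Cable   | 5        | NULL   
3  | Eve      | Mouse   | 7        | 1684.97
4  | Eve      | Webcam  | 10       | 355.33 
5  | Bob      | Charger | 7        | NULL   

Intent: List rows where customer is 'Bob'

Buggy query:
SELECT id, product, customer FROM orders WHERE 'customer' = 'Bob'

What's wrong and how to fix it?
Bug: 'customer' in single quotes is a string literal, not the column; the comparison is literal-vs-literal and never true

Fix: Reference the column as customer without single quotes

Corrected query:
SELECT id, product, customer FROM orders WHERE customer = 'Bob'

Result:
id | product | customer
---+---------+---------
2  | Cable   | Bob     
5  | Charger | Bob     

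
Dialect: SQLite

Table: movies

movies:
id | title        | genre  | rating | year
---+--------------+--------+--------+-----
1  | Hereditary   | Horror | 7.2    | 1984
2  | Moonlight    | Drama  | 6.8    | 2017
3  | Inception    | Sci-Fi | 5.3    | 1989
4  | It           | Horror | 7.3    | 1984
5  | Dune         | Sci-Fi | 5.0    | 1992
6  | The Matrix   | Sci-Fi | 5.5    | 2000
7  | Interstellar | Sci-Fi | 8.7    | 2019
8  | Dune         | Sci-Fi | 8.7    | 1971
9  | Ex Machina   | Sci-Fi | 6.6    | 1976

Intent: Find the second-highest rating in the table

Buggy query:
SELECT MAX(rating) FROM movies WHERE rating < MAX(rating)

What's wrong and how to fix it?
Bug: The inner MAX is an aggregate inside WHERE, which is not allowed

Fix: Compute the overall MAX in a subquery, then take MAX of rows below it

Corrected query:
SELECT MAX(rating) FROM movies WHERE rating < (SELECT MAX(rating) FROM movies)

Result:
MAX(rating)
-----------
7.3        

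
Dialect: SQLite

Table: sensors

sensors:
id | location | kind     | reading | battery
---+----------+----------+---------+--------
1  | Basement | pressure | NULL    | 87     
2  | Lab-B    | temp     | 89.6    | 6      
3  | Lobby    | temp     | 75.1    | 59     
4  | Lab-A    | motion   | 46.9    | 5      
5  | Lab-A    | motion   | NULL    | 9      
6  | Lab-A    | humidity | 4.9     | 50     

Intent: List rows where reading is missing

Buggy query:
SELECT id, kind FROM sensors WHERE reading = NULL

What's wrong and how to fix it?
Bug: '= NULL' is always unknown in SQL three-valued logic, so no rows match

Fix: Replace '= NULL' with 'IS NULL'

Corrected query:
SELECT id, kind FROM sensors WHERE reading IS NULL

Result:
id | kind    
---+---------
1  | pressure
5  | motion  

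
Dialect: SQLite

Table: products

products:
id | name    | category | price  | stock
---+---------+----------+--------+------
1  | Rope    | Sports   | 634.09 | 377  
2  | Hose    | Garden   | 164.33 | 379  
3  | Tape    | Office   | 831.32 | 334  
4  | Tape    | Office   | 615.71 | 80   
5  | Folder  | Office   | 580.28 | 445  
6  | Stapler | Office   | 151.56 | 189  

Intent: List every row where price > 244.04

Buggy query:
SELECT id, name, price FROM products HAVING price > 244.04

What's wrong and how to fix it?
Bug: This is a non-aggregate query (no GROUP BY, no aggregates), so in SQLite the HAVING clause is invalid here; a row-level condition belongs in WHERE

Fix: Replace HAVING with WHERE since the condition applies to individual rows

Corrected query:
SELECT id, name, price FROM products WHERE price > 244.04

Result:
id | name   | price 
---+--------+-------
1  | Rope   | 634.09
3  | Tape   | 831.32
4  | Tape   | 615.71
5  | Folder | 580.28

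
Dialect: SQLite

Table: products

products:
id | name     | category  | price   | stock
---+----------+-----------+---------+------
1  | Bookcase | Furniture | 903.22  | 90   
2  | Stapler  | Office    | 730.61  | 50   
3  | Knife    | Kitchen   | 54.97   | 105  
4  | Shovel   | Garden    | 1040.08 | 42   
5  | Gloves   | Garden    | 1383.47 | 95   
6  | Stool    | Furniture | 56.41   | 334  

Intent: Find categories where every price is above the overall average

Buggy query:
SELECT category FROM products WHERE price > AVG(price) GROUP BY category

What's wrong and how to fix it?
Bug: AVG() is an aggregate; it can't sit directly in WHERE

Fix: Use a subquery for AVG and a HAVING MIN(...) filter so the condition holds for every row in the group

Corrected query:
SELECT category FROM products GROUP BY category HAVING MIN(price) > (SELECT AVG(price) FROM products)

Result:
category
--------
Garden  
Office  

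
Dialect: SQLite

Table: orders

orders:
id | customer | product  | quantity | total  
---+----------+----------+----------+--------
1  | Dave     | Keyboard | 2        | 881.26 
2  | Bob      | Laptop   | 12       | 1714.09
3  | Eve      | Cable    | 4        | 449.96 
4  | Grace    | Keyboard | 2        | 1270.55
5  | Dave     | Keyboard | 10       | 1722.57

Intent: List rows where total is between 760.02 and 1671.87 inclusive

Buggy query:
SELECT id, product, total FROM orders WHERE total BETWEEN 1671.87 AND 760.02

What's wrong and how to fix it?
Bug: The bounds are reversed; BETWEEN a AND b requires a <= b to match anything

Fix: Write BETWEEN 760.02 AND 1671.87

Corrected query:
SELECT id, product, total FROM orders WHERE total BETWEEN 760.02 AND 1671.87

Result:
id | product  | total  
---+----------+--------
1  | Keyboard | 881.26 
4  | Keyboard | 1270.55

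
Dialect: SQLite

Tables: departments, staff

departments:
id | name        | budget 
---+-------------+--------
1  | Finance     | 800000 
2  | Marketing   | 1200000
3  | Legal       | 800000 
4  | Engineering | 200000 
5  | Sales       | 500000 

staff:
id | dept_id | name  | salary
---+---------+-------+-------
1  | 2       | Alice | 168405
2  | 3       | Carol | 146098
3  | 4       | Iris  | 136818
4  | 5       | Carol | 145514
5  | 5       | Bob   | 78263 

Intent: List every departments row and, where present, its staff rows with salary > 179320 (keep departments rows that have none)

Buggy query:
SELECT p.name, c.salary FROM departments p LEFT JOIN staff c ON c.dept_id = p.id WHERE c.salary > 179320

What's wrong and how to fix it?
Bug: Filtering c.salary in WHERE discards the NULL rows produced by LEFT JOIN, turning it into an inner join

Fix: Put 'c.salary > 179320' in the JOIN's ON clause instead of WHERE

Corrected query:
SELECT p.name, c.salary FROM departments p LEFT JOIN staff c ON c.dept_id = p.id AND c.salary > 179320

Result:
name        | salary
------------+-------
Finance     | NULL  
Marketing   | NULL  
Legal       | NULL  
Engineering | NULL  
Sales       | NULL  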